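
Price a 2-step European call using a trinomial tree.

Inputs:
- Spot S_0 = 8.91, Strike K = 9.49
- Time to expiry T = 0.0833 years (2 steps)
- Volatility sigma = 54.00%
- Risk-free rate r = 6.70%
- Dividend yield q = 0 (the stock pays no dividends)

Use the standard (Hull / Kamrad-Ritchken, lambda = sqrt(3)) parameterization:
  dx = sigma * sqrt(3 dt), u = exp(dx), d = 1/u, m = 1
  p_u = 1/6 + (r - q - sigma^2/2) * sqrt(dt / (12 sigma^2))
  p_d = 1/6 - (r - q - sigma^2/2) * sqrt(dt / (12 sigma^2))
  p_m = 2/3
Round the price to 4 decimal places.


dt = T/N = 0.041650; dx = sigma*sqrt(3*dt) = 0.190881
u = exp(dx) = 1.210315; d = 1/u = 0.826231
p_u = 0.158070, p_m = 0.666667, p_d = 0.175264
Discount per step: exp(-r*dt) = 0.997213
Stock lattice S(k, j) with j the centered position index:
  k=0: S(0,+0) = 8.9100
  k=1: S(1,-1) = 7.3617; S(1,+0) = 8.9100; S(1,+1) = 10.7839
  k=2: S(2,-2) = 6.0825; S(2,-1) = 7.3617; S(2,+0) = 8.9100; S(2,+1) = 10.7839; S(2,+2) = 13.0519
Terminal payoffs V(N, j) = max(S_T - K, 0):
  V(2,-2) = 0.000000; V(2,-1) = 0.000000; V(2,+0) = 0.000000; V(2,+1) = 1.293907; V(2,+2) = 3.561924
Backward induction: V(k, j) = exp(-r*dt) * [p_u * V(k+1, j+1) + p_m * V(k+1, j) + p_d * V(k+1, j-1)]
  V(1,-1) = exp(-r*dt) * [p_u*0.000000 + p_m*0.000000 + p_d*0.000000] = 0.000000
  V(1,+0) = exp(-r*dt) * [p_u*1.293907 + p_m*0.000000 + p_d*0.000000] = 0.203957
  V(1,+1) = exp(-r*dt) * [p_u*3.561924 + p_m*1.293907 + p_d*0.000000] = 1.421663
  V(0,+0) = exp(-r*dt) * [p_u*1.421663 + p_m*0.203957 + p_d*0.000000] = 0.359688

Answer: Price = V(0,0) = 0.3597


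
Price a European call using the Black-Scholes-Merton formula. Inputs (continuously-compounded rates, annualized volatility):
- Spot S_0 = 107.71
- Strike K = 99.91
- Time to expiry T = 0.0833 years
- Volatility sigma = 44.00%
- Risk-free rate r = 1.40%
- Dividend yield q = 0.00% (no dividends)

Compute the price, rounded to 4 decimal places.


d1 = (ln(S/K) + (r - q + 0.5*sigma^2) * T) / (sigma * sqrt(T)) = 0.66462864
d2 = d1 - sigma * sqrt(T) = 0.53763699
exp(-rT) = 0.99883448; exp(-qT) = 1.00000000
C = S_0 * exp(-qT) * N(d1) - K * exp(-rT) * N(d2)
N(d1) = 0.74685598; N(d2) = 0.70458615
C = 107.7100 * 1.00000000 * 0.74685598 - 99.9100 * 0.99883448 * 0.70458615 = 10.1307

Answer: Price = 10.1307


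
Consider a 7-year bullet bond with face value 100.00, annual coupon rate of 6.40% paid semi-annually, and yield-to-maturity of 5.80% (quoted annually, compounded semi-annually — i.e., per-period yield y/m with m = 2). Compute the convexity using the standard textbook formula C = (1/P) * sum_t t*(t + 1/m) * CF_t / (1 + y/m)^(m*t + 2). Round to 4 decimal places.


Answer: Convexity = 38.1711

Derivation:
Coupon per period c = face * coupon_rate / m = 3.200000
Periods per year m = 2; per-period yield y/m = 0.029000
Number of cashflows N = 14
Cashflows (t years, CF_t, discount factor 1/(1+y/m)^(m*t), PV):
  t = 0.5000: CF_t = 3.200000, DF = 0.971817, PV = 3.109815
  t = 1.0000: CF_t = 3.200000, DF = 0.944429, PV = 3.022172
  t = 1.5000: CF_t = 3.200000, DF = 0.917812, PV = 2.936999
  t = 2.0000: CF_t = 3.200000, DF = 0.891946, PV = 2.854227
  t = 2.5000: CF_t = 3.200000, DF = 0.866808, PV = 2.773787
  t = 3.0000: CF_t = 3.200000, DF = 0.842379, PV = 2.695614
  t = 3.5000: CF_t = 3.200000, DF = 0.818639, PV = 2.619644
  t = 4.0000: CF_t = 3.200000, DF = 0.795567, PV = 2.545816
  t = 4.5000: CF_t = 3.200000, DF = 0.773146, PV = 2.474068
  t = 5.0000: CF_t = 3.200000, DF = 0.751357, PV = 2.404342
  t = 5.5000: CF_t = 3.200000, DF = 0.730182, PV = 2.336581
  t = 6.0000: CF_t = 3.200000, DF = 0.709603, PV = 2.270730
  t = 6.5000: CF_t = 3.200000, DF = 0.689605, PV = 2.206735
  t = 7.0000: CF_t = 103.200000, DF = 0.670170, PV = 69.161507
Price P = sum_t PV_t = 103.412038
Convexity numerator sum_t t*(t + 1/m) * CF_t / (1+y/m)^(m*t + 2):
  t = 0.5000: term = 1.468500
  t = 1.0000: term = 4.281340
  t = 1.5000: term = 8.321361
  t = 2.0000: term = 13.478071
  t = 2.5000: term = 19.647334
  t = 3.0000: term = 26.731066
  t = 3.5000: term = 34.636950
  t = 4.0000: term = 43.278155
  t = 4.5000: term = 52.573074
  t = 5.0000: term = 62.445073
  t = 5.5000: term = 72.822242
  t = 6.0000: term = 83.637172
  t = 6.5000: term = 94.826725
  t = 7.0000: term = 3429.201496
Convexity = (1/P) * sum = 3947.348558 / 103.412038 = 38.171074


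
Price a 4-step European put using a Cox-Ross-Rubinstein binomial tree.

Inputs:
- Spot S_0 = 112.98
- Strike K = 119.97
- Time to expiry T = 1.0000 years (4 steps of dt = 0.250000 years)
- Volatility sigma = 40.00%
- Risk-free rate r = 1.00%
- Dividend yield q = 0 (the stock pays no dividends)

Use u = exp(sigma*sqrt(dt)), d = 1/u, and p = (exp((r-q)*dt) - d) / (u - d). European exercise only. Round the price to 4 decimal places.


dt = T/N = 0.250000
u = exp(sigma*sqrt(dt)) = 1.221403; d = 1/u = 0.818731
p = (exp((r-q)*dt) - d) / (u - d) = 0.456382
Discount per step: exp(-r*dt) = 0.997503
Stock lattice S(k, i) with i counting down-moves:
  k=0: S(0,0) = 112.9800
  k=1: S(1,0) = 137.9941; S(1,1) = 92.5002
  k=2: S(2,0) = 168.5464; S(2,1) = 112.9800; S(2,2) = 75.7328
  k=3: S(3,0) = 205.8630; S(3,1) = 137.9941; S(3,2) = 92.5002; S(3,3) = 62.0047
  k=4: S(4,0) = 251.4416; S(4,1) = 168.5464; S(4,2) = 112.9800; S(4,3) = 75.7328; S(4,4) = 50.7652
Terminal payoffs V(N, i) = max(K - S_T, 0):
  V(4,0) = 0.000000; V(4,1) = 0.000000; V(4,2) = 6.990000; V(4,3) = 44.237241; V(4,4) = 69.204814
Backward induction: V(k, i) = exp(-r*dt) * [p * V(k+1, i) + (1-p) * V(k+1, i+1)].
  V(3,0) = exp(-r*dt) * [p*0.000000 + (1-p)*0.000000] = 0.000000
  V(3,1) = exp(-r*dt) * [p*0.000000 + (1-p)*6.990000] = 3.790400
  V(3,2) = exp(-r*dt) * [p*6.990000 + (1-p)*44.237241] = 27.170249
  V(3,3) = exp(-r*dt) * [p*44.237241 + (1-p)*69.204814] = 57.665711
  V(2,0) = exp(-r*dt) * [p*0.000000 + (1-p)*3.790400] = 2.055384
  V(2,1) = exp(-r*dt) * [p*3.790400 + (1-p)*27.170249] = 16.458901
  V(2,2) = exp(-r*dt) * [p*27.170249 + (1-p)*57.665711] = 43.638888
  V(1,0) = exp(-r*dt) * [p*2.055384 + (1-p)*16.458901] = 9.860708
  V(1,1) = exp(-r*dt) * [p*16.458901 + (1-p)*43.638888] = 31.156435
  V(0,0) = exp(-r*dt) * [p*9.860708 + (1-p)*31.156435] = 21.383915

Answer: Price = V(0,0) = 21.3839


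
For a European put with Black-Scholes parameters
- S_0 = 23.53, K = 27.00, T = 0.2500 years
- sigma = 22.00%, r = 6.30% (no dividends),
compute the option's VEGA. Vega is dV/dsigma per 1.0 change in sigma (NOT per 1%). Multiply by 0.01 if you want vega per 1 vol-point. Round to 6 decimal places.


d1 = -1.0523696660; d2 = -1.1623696660
phi(d1) = 0.2293102268; exp(-qT) = 1.0000000000; exp(-rT) = 0.9843733826
Vega = S * exp(-qT) * phi(d1) * sqrt(T) = 23.5300 * 1.0000000000 * 0.2293102268 * 0.5000000000 = 2.697835

Answer: Vega = 2.697835


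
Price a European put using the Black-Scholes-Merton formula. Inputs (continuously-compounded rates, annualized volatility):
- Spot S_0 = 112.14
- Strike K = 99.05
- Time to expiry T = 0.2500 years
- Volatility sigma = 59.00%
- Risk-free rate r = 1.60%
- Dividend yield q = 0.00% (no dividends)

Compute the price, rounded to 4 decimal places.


d1 = (ln(S/K) + (r - q + 0.5*sigma^2) * T) / (sigma * sqrt(T)) = 0.58181633
d2 = d1 - sigma * sqrt(T) = 0.28681633
exp(-rT) = 0.99600799; exp(-qT) = 1.00000000
P = K * exp(-rT) * N(-d2) - S_0 * exp(-qT) * N(-d1)
N(-d1) = 0.28034520; N(-d2) = 0.38712648
P = 99.0500 * 0.99600799 * 0.38712648 - 112.1400 * 1.00000000 * 0.28034520 = 6.7539

Answer: Price = 6.7539


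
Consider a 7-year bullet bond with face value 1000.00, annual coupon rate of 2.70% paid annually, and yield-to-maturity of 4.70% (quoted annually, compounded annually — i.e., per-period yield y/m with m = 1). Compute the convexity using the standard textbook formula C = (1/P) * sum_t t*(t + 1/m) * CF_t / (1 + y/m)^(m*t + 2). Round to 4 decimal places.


Answer: Convexity = 45.5963

Derivation:
Coupon per period c = face * coupon_rate / m = 27.000000
Periods per year m = 1; per-period yield y/m = 0.047000
Number of cashflows N = 7
Cashflows (t years, CF_t, discount factor 1/(1+y/m)^(m*t), PV):
  t = 1.0000: CF_t = 27.000000, DF = 0.955110, PV = 25.787966
  t = 2.0000: CF_t = 27.000000, DF = 0.912235, PV = 24.630340
  t = 3.0000: CF_t = 27.000000, DF = 0.871284, PV = 23.524680
  t = 4.0000: CF_t = 27.000000, DF = 0.832172, PV = 22.468653
  t = 5.0000: CF_t = 27.000000, DF = 0.794816, PV = 21.460032
  t = 6.0000: CF_t = 27.000000, DF = 0.759137, PV = 20.496687
  t = 7.0000: CF_t = 1027.000000, DF = 0.725059, PV = 744.635388
Price P = sum_t PV_t = 883.003745
Convexity numerator sum_t t*(t + 1/m) * CF_t / (1+y/m)^(m*t + 2):
  t = 1.0000: term = 47.049359
  t = 2.0000: term = 134.811918
  t = 3.0000: term = 257.520378
  t = 4.0000: term = 409.933745
  t = 5.0000: term = 587.297628
  t = 6.0000: term = 785.307240
  t = 7.0000: term = 38039.809687
Convexity = (1/P) * sum = 40261.729955 / 883.003745 = 45.596330


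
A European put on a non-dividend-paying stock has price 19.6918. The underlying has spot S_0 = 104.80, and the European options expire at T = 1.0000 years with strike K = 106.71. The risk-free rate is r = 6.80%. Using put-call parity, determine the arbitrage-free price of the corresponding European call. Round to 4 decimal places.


Answer: Call price = 24.7969

Derivation:
Put-call parity: C - P = S_0 * exp(-qT) - K * exp(-rT).
S_0 * exp(-qT) = 104.8000 * 1.00000000 = 104.80000000
K * exp(-rT) = 106.7100 * 0.93426047 = 99.69493514
C = P + S*exp(-qT) - K*exp(-rT)
C = 19.6918 + 104.80000000 - 99.69493514 = 24.7969


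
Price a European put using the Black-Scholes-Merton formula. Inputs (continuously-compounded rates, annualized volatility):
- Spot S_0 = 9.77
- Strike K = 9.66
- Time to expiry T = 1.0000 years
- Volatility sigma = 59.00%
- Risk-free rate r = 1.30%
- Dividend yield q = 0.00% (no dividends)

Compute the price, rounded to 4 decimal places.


d1 = (ln(S/K) + (r - q + 0.5*sigma^2) * T) / (sigma * sqrt(T)) = 0.33622511
d2 = d1 - sigma * sqrt(T) = -0.25377489
exp(-rT) = 0.98708414; exp(-qT) = 1.00000000
P = K * exp(-rT) * N(-d2) - S_0 * exp(-qT) * N(-d1)
N(-d1) = 0.36835056; N(-d2) = 0.60016526
P = 9.6600 * 0.98708414 * 0.60016526 - 9.7700 * 1.00000000 * 0.36835056 = 2.1239

Answer: Price = 2.1239


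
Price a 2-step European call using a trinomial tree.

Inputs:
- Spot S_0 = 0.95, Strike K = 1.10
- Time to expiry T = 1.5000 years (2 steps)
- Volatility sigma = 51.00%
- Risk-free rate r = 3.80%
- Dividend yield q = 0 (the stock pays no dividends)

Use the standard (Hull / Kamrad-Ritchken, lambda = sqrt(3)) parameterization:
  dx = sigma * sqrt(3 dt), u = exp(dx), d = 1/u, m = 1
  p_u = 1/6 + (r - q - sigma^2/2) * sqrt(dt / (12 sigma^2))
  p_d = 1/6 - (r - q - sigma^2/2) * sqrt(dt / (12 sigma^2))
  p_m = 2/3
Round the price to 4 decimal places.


Answer: Price = V(0,0) = 0.1900

Derivation:
dt = T/N = 0.750000; dx = sigma*sqrt(3*dt) = 0.765000
u = exp(dx) = 2.148994; d = 1/u = 0.465334
p_u = 0.121544, p_m = 0.666667, p_d = 0.211789
Discount per step: exp(-r*dt) = 0.971902
Stock lattice S(k, j) with j the centered position index:
  k=0: S(0,+0) = 0.9500
  k=1: S(1,-1) = 0.4421; S(1,+0) = 0.9500; S(1,+1) = 2.0415
  k=2: S(2,-2) = 0.2057; S(2,-1) = 0.4421; S(2,+0) = 0.9500; S(2,+1) = 2.0415; S(2,+2) = 4.3873
Terminal payoffs V(N, j) = max(S_T - K, 0):
  V(2,-2) = 0.000000; V(2,-1) = 0.000000; V(2,+0) = 0.000000; V(2,+1) = 0.941545; V(2,+2) = 3.287268
Backward induction: V(k, j) = exp(-r*dt) * [p_u * V(k+1, j+1) + p_m * V(k+1, j) + p_d * V(k+1, j-1)]
  V(1,-1) = exp(-r*dt) * [p_u*0.000000 + p_m*0.000000 + p_d*0.000000] = 0.000000
  V(1,+0) = exp(-r*dt) * [p_u*0.941545 + p_m*0.000000 + p_d*0.000000] = 0.111224
  V(1,+1) = exp(-r*dt) * [p_u*3.287268 + p_m*0.941545 + p_d*0.000000] = 0.998381
  V(0,+0) = exp(-r*dt) * [p_u*0.998381 + p_m*0.111224 + p_d*0.000000] = 0.190004


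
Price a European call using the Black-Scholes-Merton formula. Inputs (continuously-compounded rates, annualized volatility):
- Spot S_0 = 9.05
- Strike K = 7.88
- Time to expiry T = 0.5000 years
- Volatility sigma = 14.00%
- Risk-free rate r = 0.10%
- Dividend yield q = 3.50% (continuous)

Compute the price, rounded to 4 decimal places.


d1 = (ln(S/K) + (r - q + 0.5*sigma^2) * T) / (sigma * sqrt(T)) = 1.27619494
d2 = d1 - sigma * sqrt(T) = 1.17719999
exp(-rT) = 0.99950012; exp(-qT) = 0.98265224
C = S_0 * exp(-qT) * N(d1) - K * exp(-rT) * N(d2)
N(d1) = 0.89905669; N(d2) = 0.88044215
C = 9.0500 * 0.98265224 * 0.89905669 - 7.8800 * 0.99950012 * 0.88044215 = 1.0609

Answer: Price = 1.0609


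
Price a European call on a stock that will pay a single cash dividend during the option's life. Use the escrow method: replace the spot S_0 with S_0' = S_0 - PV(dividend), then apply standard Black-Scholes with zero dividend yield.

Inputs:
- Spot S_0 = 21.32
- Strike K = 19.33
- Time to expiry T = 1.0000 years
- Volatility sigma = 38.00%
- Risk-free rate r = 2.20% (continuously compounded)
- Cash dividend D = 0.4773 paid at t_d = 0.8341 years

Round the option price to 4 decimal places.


PV(D) = D * exp(-r * t_d) = 0.4773 * 0.98181714 = 0.46862132
S_0' = S_0 - PV(D) = 21.3200 - 0.46862132 = 20.85137868
d1 = (ln(S_0'/K) + (r + sigma^2/2)*T) / (sigma*sqrt(T)) = 0.44726783
d2 = d1 - sigma*sqrt(T) = 0.06726783
exp(-rT) = 0.97824024
N(d1) = 0.67265916; N(d2) = 0.52681576
C = S_0' * N(d1) - K * exp(-rT) * N(d2) = 20.85137868 * 0.67265916 - 19.3300 * 0.97824024 * 0.52681576 = 4.0641

Answer: Price = 4.0641


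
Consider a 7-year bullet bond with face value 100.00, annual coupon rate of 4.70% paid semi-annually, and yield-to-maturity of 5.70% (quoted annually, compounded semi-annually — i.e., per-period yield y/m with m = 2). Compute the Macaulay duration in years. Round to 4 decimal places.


Answer: Macaulay duration = 6.0109 years

Derivation:
Coupon per period c = face * coupon_rate / m = 2.350000
Periods per year m = 2; per-period yield y/m = 0.028500
Number of cashflows N = 14
Cashflows (t years, CF_t, discount factor 1/(1+y/m)^(m*t), PV):
  t = 0.5000: CF_t = 2.350000, DF = 0.972290, PV = 2.284881
  t = 1.0000: CF_t = 2.350000, DF = 0.945347, PV = 2.221566
  t = 1.5000: CF_t = 2.350000, DF = 0.919152, PV = 2.160006
  t = 2.0000: CF_t = 2.350000, DF = 0.893682, PV = 2.100152
  t = 2.5000: CF_t = 2.350000, DF = 0.868917, PV = 2.041956
  t = 3.0000: CF_t = 2.350000, DF = 0.844840, PV = 1.985373
  t = 3.5000: CF_t = 2.350000, DF = 0.821429, PV = 1.930358
  t = 4.0000: CF_t = 2.350000, DF = 0.798667, PV = 1.876867
  t = 4.5000: CF_t = 2.350000, DF = 0.776536, PV = 1.824859
  t = 5.0000: CF_t = 2.350000, DF = 0.755018, PV = 1.774291
  t = 5.5000: CF_t = 2.350000, DF = 0.734096, PV = 1.725125
  t = 6.0000: CF_t = 2.350000, DF = 0.713754, PV = 1.677321
  t = 6.5000: CF_t = 2.350000, DF = 0.693976, PV = 1.630842
  t = 7.0000: CF_t = 102.350000, DF = 0.674745, PV = 69.060179
Price P = sum_t PV_t = 94.293777
Macaulay numerator sum_t t * PV_t:
  t * PV_t at t = 0.5000: 1.142440
  t * PV_t at t = 1.0000: 2.221566
  t * PV_t at t = 1.5000: 3.240009
  t * PV_t at t = 2.0000: 4.200304
  t * PV_t at t = 2.5000: 5.104890
  t * PV_t at t = 3.0000: 5.956119
  t * PV_t at t = 3.5000: 6.756252
  t * PV_t at t = 4.0000: 7.507468
  t * PV_t at t = 4.5000: 8.211863
  t * PV_t at t = 5.0000: 8.871456
  t * PV_t at t = 5.5000: 9.488188
  t * PV_t at t = 6.0000: 10.063929
  t * PV_t at t = 6.5000: 10.600476
  t * PV_t at t = 7.0000: 483.421256
Macaulay duration D = (sum_t t * PV_t) / P = 566.786217 / 94.293777 = 6.010855


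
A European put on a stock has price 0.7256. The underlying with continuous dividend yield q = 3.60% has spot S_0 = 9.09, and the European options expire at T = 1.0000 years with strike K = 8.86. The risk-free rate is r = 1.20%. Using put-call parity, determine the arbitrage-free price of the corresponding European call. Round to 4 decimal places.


Put-call parity: C - P = S_0 * exp(-qT) - K * exp(-rT).
S_0 * exp(-qT) = 9.0900 * 0.96464029 = 8.76858027
K * exp(-rT) = 8.8600 * 0.98807171 = 8.75431538
C = P + S*exp(-qT) - K*exp(-rT)
C = 0.7256 + 8.76858027 - 8.75431538 = 0.7399

Answer: Call price = 0.7399


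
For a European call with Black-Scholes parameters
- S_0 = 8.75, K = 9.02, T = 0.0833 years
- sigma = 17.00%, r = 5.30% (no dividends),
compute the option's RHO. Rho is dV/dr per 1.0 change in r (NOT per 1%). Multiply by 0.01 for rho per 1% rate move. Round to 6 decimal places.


d1 = -0.5048827156; d2 = -0.5539476726
phi(d1) = 0.3512026711; exp(-qT) = 1.0000000000; exp(-rT) = 0.9955948313
N(d2) = 0.2898073289
Rho = K*T*exp(-rT)*N(d2) = 9.0200 * 0.0833 * 0.9955948313 * 0.2898073289 = 0.216792

Answer: Rho = 0.216792


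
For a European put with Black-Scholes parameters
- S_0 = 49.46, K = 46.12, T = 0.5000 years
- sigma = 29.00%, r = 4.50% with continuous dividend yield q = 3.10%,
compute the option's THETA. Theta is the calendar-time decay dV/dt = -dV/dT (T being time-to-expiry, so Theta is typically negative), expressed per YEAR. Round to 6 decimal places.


d1 = 0.4776265729; d2 = 0.2725656064
phi(d1) = 0.3559367954; exp(-qT) = 0.9846195068; exp(-rT) = 0.9777512372
Theta = -S*exp(-qT)*phi(d1)*sigma/(2*sqrt(T)) + r*K*exp(-rT)*N(-d2) - q*S*exp(-qT)*N(-d1)
N(-d1) = 0.3164580071; N(-d2) = 0.3925935766; sqrt(T) = 0.7071067812
Term 1 = -49.4600 * 0.9846195068 * 0.3559367954 * 0.2900 / (2 * 0.7071067812) = -3.5544993053
Term 2 = 0.0450 * 46.1200 * 0.9777512372 * 0.3925935766 = 0.7966606682
Term 3 = -0.0310 * 49.4600 * 0.9846195068 * 0.3164580071 = -0.4777495979
Theta = -3.5544993053 + (0.7966606682) + (-0.4777495979) = -3.235588

Answer: Theta = -3.235588


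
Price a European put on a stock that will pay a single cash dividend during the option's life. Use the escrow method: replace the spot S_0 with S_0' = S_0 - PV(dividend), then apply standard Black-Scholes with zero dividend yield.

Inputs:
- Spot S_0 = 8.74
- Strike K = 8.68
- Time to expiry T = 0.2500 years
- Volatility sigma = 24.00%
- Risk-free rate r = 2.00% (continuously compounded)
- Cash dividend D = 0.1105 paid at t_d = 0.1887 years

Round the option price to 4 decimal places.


PV(D) = D * exp(-r * t_d) = 0.1105 * 0.99623311 = 0.11008376
S_0' = S_0 - PV(D) = 8.7400 - 0.11008376 = 8.62991624
d1 = (ln(S_0'/K) + (r + sigma^2/2)*T) / (sigma*sqrt(T)) = 0.05344392
d2 = d1 - sigma*sqrt(T) = -0.06655608
exp(-rT) = 0.99501248
N(-d1) = 0.47868910; N(-d2) = 0.52653244
P = K * exp(-rT) * N(-d2) - S_0' * N(-d1) = 8.6800 * 0.99501248 * 0.52653244 - 8.62991624 * 0.47868910 = 0.4165

Answer: Price = 0.4165


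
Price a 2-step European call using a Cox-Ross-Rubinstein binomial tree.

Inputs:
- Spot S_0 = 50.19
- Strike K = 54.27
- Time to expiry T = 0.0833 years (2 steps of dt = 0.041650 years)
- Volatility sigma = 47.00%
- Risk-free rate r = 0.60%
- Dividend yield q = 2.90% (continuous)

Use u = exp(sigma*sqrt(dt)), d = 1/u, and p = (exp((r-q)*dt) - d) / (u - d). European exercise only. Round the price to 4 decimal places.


dt = T/N = 0.041650
u = exp(sigma*sqrt(dt)) = 1.100670; d = 1/u = 0.908537
p = (exp((r-q)*dt) - d) / (u - d) = 0.471055
Discount per step: exp(-r*dt) = 0.999750
Stock lattice S(k, i) with i counting down-moves:
  k=0: S(0,0) = 50.1900
  k=1: S(1,0) = 55.2426; S(1,1) = 45.5995
  k=2: S(2,0) = 60.8039; S(2,1) = 50.1900; S(2,2) = 41.4288
Terminal payoffs V(N, i) = max(S_T - K, 0):
  V(2,0) = 6.533912; V(2,1) = 0.000000; V(2,2) = 0.000000
Backward induction: V(k, i) = exp(-r*dt) * [p * V(k+1, i) + (1-p) * V(k+1, i+1)].
  V(1,0) = exp(-r*dt) * [p*6.533912 + (1-p)*0.000000] = 3.077063
  V(1,1) = exp(-r*dt) * [p*0.000000 + (1-p)*0.000000] = 0.000000
  V(0,0) = exp(-r*dt) * [p*3.077063 + (1-p)*0.000000] = 1.449104

Answer: Price = V(0,0) = 1.4491


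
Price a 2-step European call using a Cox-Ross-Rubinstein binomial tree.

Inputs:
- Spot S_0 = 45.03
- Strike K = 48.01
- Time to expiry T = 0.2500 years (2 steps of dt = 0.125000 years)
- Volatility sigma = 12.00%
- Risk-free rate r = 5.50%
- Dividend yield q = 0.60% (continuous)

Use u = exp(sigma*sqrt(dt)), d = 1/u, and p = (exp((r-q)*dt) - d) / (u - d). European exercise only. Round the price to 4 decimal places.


dt = T/N = 0.125000
u = exp(sigma*sqrt(dt)) = 1.043339; d = 1/u = 0.958461
p = (exp((r-q)*dt) - d) / (u - d) = 0.561779
Discount per step: exp(-r*dt) = 0.993149
Stock lattice S(k, i) with i counting down-moves:
  k=0: S(0,0) = 45.0300
  k=1: S(1,0) = 46.9816; S(1,1) = 43.1595
  k=2: S(2,0) = 49.0177; S(2,1) = 45.0300; S(2,2) = 41.3667
Terminal payoffs V(N, i) = max(S_T - K, 0):
  V(2,0) = 1.007714; V(2,1) = 0.000000; V(2,2) = 0.000000
Backward induction: V(k, i) = exp(-r*dt) * [p * V(k+1, i) + (1-p) * V(k+1, i+1)].
  V(1,0) = exp(-r*dt) * [p*1.007714 + (1-p)*0.000000] = 0.562234
  V(1,1) = exp(-r*dt) * [p*0.000000 + (1-p)*0.000000] = 0.000000
  V(0,0) = exp(-r*dt) * [p*0.562234 + (1-p)*0.000000] = 0.313687

Answer: Price = V(0,0) = 0.3137


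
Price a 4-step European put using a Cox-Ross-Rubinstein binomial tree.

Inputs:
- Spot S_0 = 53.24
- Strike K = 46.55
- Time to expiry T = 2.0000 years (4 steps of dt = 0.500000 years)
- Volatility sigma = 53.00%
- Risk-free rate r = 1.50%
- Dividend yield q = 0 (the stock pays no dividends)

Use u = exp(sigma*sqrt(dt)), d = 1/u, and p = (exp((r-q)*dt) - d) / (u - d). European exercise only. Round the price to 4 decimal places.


Answer: Price = V(0,0) = 10.7372

Derivation:
dt = T/N = 0.500000
u = exp(sigma*sqrt(dt)) = 1.454652; d = 1/u = 0.687450
p = (exp((r-q)*dt) - d) / (u - d) = 0.417202
Discount per step: exp(-r*dt) = 0.992528
Stock lattice S(k, i) with i counting down-moves:
  k=0: S(0,0) = 53.2400
  k=1: S(1,0) = 77.4457; S(1,1) = 36.5998
  k=2: S(2,0) = 112.6565; S(2,1) = 53.2400; S(2,2) = 25.1605
  k=3: S(3,0) = 163.8760; S(3,1) = 77.4457; S(3,2) = 36.5998; S(3,3) = 17.2966
  k=4: S(4,0) = 238.3825; S(4,1) = 112.6565; S(4,2) = 53.2400; S(4,3) = 25.1605; S(4,4) = 11.8905
Terminal payoffs V(N, i) = max(K - S_T, 0):
  V(4,0) = 0.000000; V(4,1) = 0.000000; V(4,2) = 0.000000; V(4,3) = 21.389462; V(4,4) = 34.659454
Backward induction: V(k, i) = exp(-r*dt) * [p * V(k+1, i) + (1-p) * V(k+1, i+1)].
  V(3,0) = exp(-r*dt) * [p*0.000000 + (1-p)*0.000000] = 0.000000
  V(3,1) = exp(-r*dt) * [p*0.000000 + (1-p)*0.000000] = 0.000000
  V(3,2) = exp(-r*dt) * [p*0.000000 + (1-p)*21.389462] = 12.372587
  V(3,3) = exp(-r*dt) * [p*21.389462 + (1-p)*34.659454] = 28.905576
  V(2,0) = exp(-r*dt) * [p*0.000000 + (1-p)*0.000000] = 0.000000
  V(2,1) = exp(-r*dt) * [p*0.000000 + (1-p)*12.372587] = 7.156837
  V(2,2) = exp(-r*dt) * [p*12.372587 + (1-p)*28.905576] = 21.843533
  V(1,0) = exp(-r*dt) * [p*0.000000 + (1-p)*7.156837] = 4.139823
  V(1,1) = exp(-r*dt) * [p*7.156837 + (1-p)*21.843533] = 15.598779
  V(0,0) = exp(-r*dt) * [p*4.139823 + (1-p)*15.598779] = 10.737245


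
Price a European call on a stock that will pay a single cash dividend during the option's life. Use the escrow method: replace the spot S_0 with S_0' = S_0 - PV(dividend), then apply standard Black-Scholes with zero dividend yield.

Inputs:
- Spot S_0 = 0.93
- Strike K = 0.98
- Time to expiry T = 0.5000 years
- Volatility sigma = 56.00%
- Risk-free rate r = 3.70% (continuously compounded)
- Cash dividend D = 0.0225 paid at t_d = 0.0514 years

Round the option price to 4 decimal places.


Answer: Price = 0.1210

Derivation:
PV(D) = D * exp(-r * t_d) = 0.0225 * 0.99810001 = 0.02245725
S_0' = S_0 - PV(D) = 0.9300 - 0.02245725 = 0.90754275
d1 = (ln(S_0'/K) + (r + sigma^2/2)*T) / (sigma*sqrt(T)) = 0.05073011
d2 = d1 - sigma*sqrt(T) = -0.34524968
exp(-rT) = 0.98167007
N(d1) = 0.52022971; N(d2) = 0.36495334
C = S_0' * N(d1) - K * exp(-rT) * N(d2) = 0.90754275 * 0.52022971 - 0.9800 * 0.98167007 * 0.36495334 = 0.1210


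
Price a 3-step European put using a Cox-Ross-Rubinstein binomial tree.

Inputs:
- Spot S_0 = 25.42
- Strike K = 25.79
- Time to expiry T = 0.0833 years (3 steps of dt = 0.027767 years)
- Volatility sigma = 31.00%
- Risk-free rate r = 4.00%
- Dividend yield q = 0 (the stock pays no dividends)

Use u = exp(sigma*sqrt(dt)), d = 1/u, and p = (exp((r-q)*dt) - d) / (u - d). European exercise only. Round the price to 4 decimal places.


Answer: Price = V(0,0) = 1.1265

Derivation:
dt = T/N = 0.027767
u = exp(sigma*sqrt(dt)) = 1.053014; d = 1/u = 0.949655
p = (exp((r-q)*dt) - d) / (u - d) = 0.497841
Discount per step: exp(-r*dt) = 0.998890
Stock lattice S(k, i) with i counting down-moves:
  k=0: S(0,0) = 25.4200
  k=1: S(1,0) = 26.7676; S(1,1) = 24.1402
  k=2: S(2,0) = 28.1867; S(2,1) = 25.4200; S(2,2) = 22.9249
  k=3: S(3,0) = 29.6809; S(3,1) = 26.7676; S(3,2) = 24.1402; S(3,3) = 21.7707
Terminal payoffs V(N, i) = max(K - S_T, 0):
  V(3,0) = 0.000000; V(3,1) = 0.000000; V(3,2) = 1.649765; V(3,3) = 4.019251
Backward induction: V(k, i) = exp(-r*dt) * [p * V(k+1, i) + (1-p) * V(k+1, i+1)].
  V(2,0) = exp(-r*dt) * [p*0.000000 + (1-p)*0.000000] = 0.000000
  V(2,1) = exp(-r*dt) * [p*0.000000 + (1-p)*1.649765] = 0.827526
  V(2,2) = exp(-r*dt) * [p*1.649765 + (1-p)*4.019251] = 2.836473
  V(1,0) = exp(-r*dt) * [p*0.000000 + (1-p)*0.827526] = 0.415089
  V(1,1) = exp(-r*dt) * [p*0.827526 + (1-p)*2.836473] = 1.834299
  V(0,0) = exp(-r*dt) * [p*0.415089 + (1-p)*1.834299] = 1.126507


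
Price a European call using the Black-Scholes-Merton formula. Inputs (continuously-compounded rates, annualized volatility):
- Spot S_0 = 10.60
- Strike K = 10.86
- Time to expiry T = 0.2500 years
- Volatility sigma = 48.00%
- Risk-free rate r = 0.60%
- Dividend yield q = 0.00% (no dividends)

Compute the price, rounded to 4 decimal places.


d1 = (ln(S/K) + (r - q + 0.5*sigma^2) * T) / (sigma * sqrt(T)) = 0.02528203
d2 = d1 - sigma * sqrt(T) = -0.21471797
exp(-rT) = 0.99850112; exp(-qT) = 1.00000000
C = S_0 * exp(-qT) * N(d1) - K * exp(-rT) * N(d2)
N(d1) = 0.51008500; N(d2) = 0.41499360
C = 10.6000 * 1.00000000 * 0.51008500 - 10.8600 * 0.99850112 * 0.41499360 = 0.9068

Answer: Price = 0.9068


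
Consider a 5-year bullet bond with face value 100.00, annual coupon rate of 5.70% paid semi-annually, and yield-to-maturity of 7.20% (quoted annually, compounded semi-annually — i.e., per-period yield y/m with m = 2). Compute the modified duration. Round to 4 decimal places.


Answer: Modified duration = 4.2448

Derivation:
Coupon per period c = face * coupon_rate / m = 2.850000
Periods per year m = 2; per-period yield y/m = 0.036000
Number of cashflows N = 10
Cashflows (t years, CF_t, discount factor 1/(1+y/m)^(m*t), PV):
  t = 0.5000: CF_t = 2.850000, DF = 0.965251, PV = 2.750965
  t = 1.0000: CF_t = 2.850000, DF = 0.931709, PV = 2.655372
  t = 1.5000: CF_t = 2.850000, DF = 0.899333, PV = 2.563100
  t = 2.0000: CF_t = 2.850000, DF = 0.868082, PV = 2.474035
  t = 2.5000: CF_t = 2.850000, DF = 0.837917, PV = 2.388065
  t = 3.0000: CF_t = 2.850000, DF = 0.808801, PV = 2.305082
  t = 3.5000: CF_t = 2.850000, DF = 0.780696, PV = 2.224982
  t = 4.0000: CF_t = 2.850000, DF = 0.753567, PV = 2.147666
  t = 4.5000: CF_t = 2.850000, DF = 0.727381, PV = 2.073037
  t = 5.0000: CF_t = 102.850000, DF = 0.702106, PV = 72.211562
Price P = sum_t PV_t = 93.793867
First compute Macaulay numerator sum_t t * PV_t:
  t * PV_t at t = 0.5000: 1.375483
  t * PV_t at t = 1.0000: 2.655372
  t * PV_t at t = 1.5000: 3.844650
  t * PV_t at t = 2.0000: 4.948070
  t * PV_t at t = 2.5000: 5.970162
  t * PV_t at t = 3.0000: 6.915245
  t * PV_t at t = 3.5000: 7.787438
  t * PV_t at t = 4.0000: 8.590665
  t * PV_t at t = 4.5000: 9.328667
  t * PV_t at t = 5.0000: 361.057812
Macaulay duration D = 412.473564 / 93.793867 = 4.397660
Modified duration = D / (1 + y/m) = 4.397660 / (1 + 0.036000) = 4.244846


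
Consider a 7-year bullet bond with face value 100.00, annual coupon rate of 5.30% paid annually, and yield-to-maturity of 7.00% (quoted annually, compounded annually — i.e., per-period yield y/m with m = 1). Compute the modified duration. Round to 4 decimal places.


Coupon per period c = face * coupon_rate / m = 5.300000
Periods per year m = 1; per-period yield y/m = 0.070000
Number of cashflows N = 7
Cashflows (t years, CF_t, discount factor 1/(1+y/m)^(m*t), PV):
  t = 1.0000: CF_t = 5.300000, DF = 0.934579, PV = 4.953271
  t = 2.0000: CF_t = 5.300000, DF = 0.873439, PV = 4.629225
  t = 3.0000: CF_t = 5.300000, DF = 0.816298, PV = 4.326379
  t = 4.0000: CF_t = 5.300000, DF = 0.762895, PV = 4.043345
  t = 5.0000: CF_t = 5.300000, DF = 0.712986, PV = 3.778827
  t = 6.0000: CF_t = 5.300000, DF = 0.666342, PV = 3.531614
  t = 7.0000: CF_t = 105.300000, DF = 0.622750, PV = 65.575548
Price P = sum_t PV_t = 90.838208
First compute Macaulay numerator sum_t t * PV_t:
  t * PV_t at t = 1.0000: 4.953271
  t * PV_t at t = 2.0000: 9.258451
  t * PV_t at t = 3.0000: 12.979136
  t * PV_t at t = 4.0000: 16.173378
  t * PV_t at t = 5.0000: 18.894134
  t * PV_t at t = 6.0000: 21.189683
  t * PV_t at t = 7.0000: 459.028835
Macaulay duration D = 542.476888 / 90.838208 = 5.971902
Modified duration = D / (1 + y/m) = 5.971902 / (1 + 0.070000) = 5.581217

Answer: Modified duration = 5.5812


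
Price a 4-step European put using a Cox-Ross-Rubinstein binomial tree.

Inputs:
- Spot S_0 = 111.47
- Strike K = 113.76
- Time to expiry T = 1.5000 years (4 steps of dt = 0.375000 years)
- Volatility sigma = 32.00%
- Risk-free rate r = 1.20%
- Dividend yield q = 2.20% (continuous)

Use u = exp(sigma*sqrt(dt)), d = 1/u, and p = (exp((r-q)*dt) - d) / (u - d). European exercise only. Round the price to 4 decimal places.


dt = T/N = 0.375000
u = exp(sigma*sqrt(dt)) = 1.216477; d = 1/u = 0.822046
p = (exp((r-q)*dt) - d) / (u - d) = 0.441677
Discount per step: exp(-r*dt) = 0.995510
Stock lattice S(k, i) with i counting down-moves:
  k=0: S(0,0) = 111.4700
  k=1: S(1,0) = 135.6007; S(1,1) = 91.6334
  k=2: S(2,0) = 164.9552; S(2,1) = 111.4700; S(2,2) = 75.3269
  k=3: S(3,0) = 200.6642; S(3,1) = 135.6007; S(3,2) = 91.6334; S(3,3) = 61.9222
  k=4: S(4,0) = 244.1035; S(4,1) = 164.9552; S(4,2) = 111.4700; S(4,3) = 75.3269; S(4,4) = 50.9028
Terminal payoffs V(N, i) = max(K - S_T, 0):
  V(4,0) = 0.000000; V(4,1) = 0.000000; V(4,2) = 2.290000; V(4,3) = 38.433113; V(4,4) = 62.857157
Backward induction: V(k, i) = exp(-r*dt) * [p * V(k+1, i) + (1-p) * V(k+1, i+1)].
  V(3,0) = exp(-r*dt) * [p*0.000000 + (1-p)*0.000000] = 0.000000
  V(3,1) = exp(-r*dt) * [p*0.000000 + (1-p)*2.290000] = 1.272819
  V(3,2) = exp(-r*dt) * [p*2.290000 + (1-p)*38.433113] = 22.368652
  V(3,3) = exp(-r*dt) * [p*38.433113 + (1-p)*62.857157] = 51.835836
  V(2,0) = exp(-r*dt) * [p*0.000000 + (1-p)*1.272819] = 0.707454
  V(2,1) = exp(-r*dt) * [p*1.272819 + (1-p)*22.368652] = 12.992514
  V(2,2) = exp(-r*dt) * [p*22.368652 + (1-p)*51.835836] = 38.646562
  V(1,0) = exp(-r*dt) * [p*0.707454 + (1-p)*12.992514] = 7.532515
  V(1,1) = exp(-r*dt) * [p*12.992514 + (1-p)*38.646562] = 27.193119
  V(0,0) = exp(-r*dt) * [p*7.532515 + (1-p)*27.193119] = 18.426380

Answer: Price = V(0,0) = 18.4264


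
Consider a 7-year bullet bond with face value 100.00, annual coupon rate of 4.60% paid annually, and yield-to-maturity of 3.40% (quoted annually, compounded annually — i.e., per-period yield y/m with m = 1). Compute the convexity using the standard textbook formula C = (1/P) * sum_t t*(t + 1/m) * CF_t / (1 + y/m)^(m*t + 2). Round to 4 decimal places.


Answer: Convexity = 44.2134

Derivation:
Coupon per period c = face * coupon_rate / m = 4.600000
Periods per year m = 1; per-period yield y/m = 0.034000
Number of cashflows N = 7
Cashflows (t years, CF_t, discount factor 1/(1+y/m)^(m*t), PV):
  t = 1.0000: CF_t = 4.600000, DF = 0.967118, PV = 4.448743
  t = 2.0000: CF_t = 4.600000, DF = 0.935317, PV = 4.302459
  t = 3.0000: CF_t = 4.600000, DF = 0.904562, PV = 4.160986
  t = 4.0000: CF_t = 4.600000, DF = 0.874818, PV = 4.024164
  t = 5.0000: CF_t = 4.600000, DF = 0.846052, PV = 3.891841
  t = 6.0000: CF_t = 4.600000, DF = 0.818233, PV = 3.763870
  t = 7.0000: CF_t = 104.600000, DF = 0.791327, PV = 82.772851
Price P = sum_t PV_t = 107.364914
Convexity numerator sum_t t*(t + 1/m) * CF_t / (1+y/m)^(m*t + 2):
  t = 1.0000: term = 8.321971
  t = 2.0000: term = 24.144984
  t = 3.0000: term = 46.702097
  t = 4.0000: term = 75.277397
  t = 5.0000: term = 109.203188
  t = 6.0000: term = 147.857314
  t = 7.0000: term = 4335.456796
Convexity = (1/P) * sum = 4746.963747 / 107.364914 = 44.213362


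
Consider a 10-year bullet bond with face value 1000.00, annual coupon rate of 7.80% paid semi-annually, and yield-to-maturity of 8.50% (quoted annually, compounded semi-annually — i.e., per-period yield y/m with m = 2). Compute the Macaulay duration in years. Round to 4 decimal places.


Answer: Macaulay duration = 7.0450 years

Derivation:
Coupon per period c = face * coupon_rate / m = 39.000000
Periods per year m = 2; per-period yield y/m = 0.042500
Number of cashflows N = 20
Cashflows (t years, CF_t, discount factor 1/(1+y/m)^(m*t), PV):
  t = 0.5000: CF_t = 39.000000, DF = 0.959233, PV = 37.410072
  t = 1.0000: CF_t = 39.000000, DF = 0.920127, PV = 35.884961
  t = 1.5000: CF_t = 39.000000, DF = 0.882616, PV = 34.422025
  t = 2.0000: CF_t = 39.000000, DF = 0.846634, PV = 33.018729
  t = 2.5000: CF_t = 39.000000, DF = 0.812119, PV = 31.672642
  t = 3.0000: CF_t = 39.000000, DF = 0.779011, PV = 30.381431
  t = 3.5000: CF_t = 39.000000, DF = 0.747253, PV = 29.142859
  t = 4.0000: CF_t = 39.000000, DF = 0.716789, PV = 27.954781
  t = 4.5000: CF_t = 39.000000, DF = 0.687568, PV = 26.815138
  t = 5.0000: CF_t = 39.000000, DF = 0.659537, PV = 25.721955
  t = 5.5000: CF_t = 39.000000, DF = 0.632650, PV = 24.673338
  t = 6.0000: CF_t = 39.000000, DF = 0.606858, PV = 23.667470
  t = 6.5000: CF_t = 39.000000, DF = 0.582118, PV = 22.702610
  t = 7.0000: CF_t = 39.000000, DF = 0.558387, PV = 21.777083
  t = 7.5000: CF_t = 39.000000, DF = 0.535623, PV = 20.889289
  t = 8.0000: CF_t = 39.000000, DF = 0.513787, PV = 20.037687
  t = 8.5000: CF_t = 39.000000, DF = 0.492841, PV = 19.220803
  t = 9.0000: CF_t = 39.000000, DF = 0.472749, PV = 18.437221
  t = 9.5000: CF_t = 39.000000, DF = 0.453477, PV = 17.685584
  t = 10.0000: CF_t = 1039.000000, DF = 0.434989, PV = 451.954042
Price P = sum_t PV_t = 953.469720
Macaulay numerator sum_t t * PV_t:
  t * PV_t at t = 0.5000: 18.705036
  t * PV_t at t = 1.0000: 35.884961
  t * PV_t at t = 1.5000: 51.633038
  t * PV_t at t = 2.0000: 66.037458
  t * PV_t at t = 2.5000: 79.181604
  t * PV_t at t = 3.0000: 91.144293
  t * PV_t at t = 3.5000: 102.000008
  t * PV_t at t = 4.0000: 111.819125
  t * PV_t at t = 4.5000: 120.668120
  t * PV_t at t = 5.0000: 128.609774
  t * PV_t at t = 5.5000: 135.703359
  t * PV_t at t = 6.0000: 142.004823
  t * PV_t at t = 6.5000: 147.566962
  t * PV_t at t = 7.0000: 152.439584
  t * PV_t at t = 7.5000: 156.669665
  t * PV_t at t = 8.0000: 160.301496
  t * PV_t at t = 8.5000: 163.376825
  t * PV_t at t = 9.0000: 165.934989
  t * PV_t at t = 9.5000: 168.013045
  t * PV_t at t = 10.0000: 4519.540418
Macaulay duration D = (sum_t t * PV_t) / P = 6717.234583 / 953.469720 = 7.045042


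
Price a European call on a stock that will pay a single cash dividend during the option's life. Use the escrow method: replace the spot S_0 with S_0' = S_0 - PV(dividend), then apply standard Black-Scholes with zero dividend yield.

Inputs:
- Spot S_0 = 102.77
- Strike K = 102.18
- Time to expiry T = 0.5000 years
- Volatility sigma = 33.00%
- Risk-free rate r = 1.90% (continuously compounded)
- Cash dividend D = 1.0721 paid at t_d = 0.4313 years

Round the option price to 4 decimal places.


Answer: Price = 9.6721

Derivation:
PV(D) = D * exp(-r * t_d) = 1.0721 * 0.99183879 = 1.06335036
S_0' = S_0 - PV(D) = 102.7700 - 1.06335036 = 101.70664964
d1 = (ln(S_0'/K) + (r + sigma^2/2)*T) / (sigma*sqrt(T)) = 0.13748608
d2 = d1 - sigma*sqrt(T) = -0.09585916
exp(-rT) = 0.99054498
N(d1) = 0.55467670; N(d2) = 0.46181622
C = S_0' * N(d1) - K * exp(-rT) * N(d2) = 101.70664964 * 0.55467670 - 102.1800 * 0.99054498 * 0.46181622 = 9.6721


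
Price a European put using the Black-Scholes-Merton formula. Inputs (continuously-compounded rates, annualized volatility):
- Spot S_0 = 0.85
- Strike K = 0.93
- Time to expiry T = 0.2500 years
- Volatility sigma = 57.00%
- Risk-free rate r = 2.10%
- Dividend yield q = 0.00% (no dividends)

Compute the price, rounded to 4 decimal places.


d1 = (ln(S/K) + (r - q + 0.5*sigma^2) * T) / (sigma * sqrt(T)) = -0.15468680
d2 = d1 - sigma * sqrt(T) = -0.43968680
exp(-rT) = 0.99476376; exp(-qT) = 1.00000000
P = K * exp(-rT) * N(-d2) - S_0 * exp(-qT) * N(-d1)
N(-d1) = 0.56146588; N(-d2) = 0.66991802
P = 0.9300 * 0.99476376 * 0.66991802 - 0.8500 * 1.00000000 * 0.56146588 = 0.1425

Answer: Price = 0.1425


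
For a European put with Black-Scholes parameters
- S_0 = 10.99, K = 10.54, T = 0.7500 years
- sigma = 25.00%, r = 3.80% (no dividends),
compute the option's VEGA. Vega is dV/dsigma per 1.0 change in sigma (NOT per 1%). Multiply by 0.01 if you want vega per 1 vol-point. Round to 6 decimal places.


d1 = 0.4329929579; d2 = 0.2164866070
phi(d1) = 0.3632441853; exp(-qT) = 1.0000000000; exp(-rT) = 0.9719022941
Vega = S * exp(-qT) * phi(d1) * sqrt(T) = 10.9900 * 1.0000000000 * 0.3632441853 * 0.8660254038 = 3.457220

Answer: Vega = 3.457220


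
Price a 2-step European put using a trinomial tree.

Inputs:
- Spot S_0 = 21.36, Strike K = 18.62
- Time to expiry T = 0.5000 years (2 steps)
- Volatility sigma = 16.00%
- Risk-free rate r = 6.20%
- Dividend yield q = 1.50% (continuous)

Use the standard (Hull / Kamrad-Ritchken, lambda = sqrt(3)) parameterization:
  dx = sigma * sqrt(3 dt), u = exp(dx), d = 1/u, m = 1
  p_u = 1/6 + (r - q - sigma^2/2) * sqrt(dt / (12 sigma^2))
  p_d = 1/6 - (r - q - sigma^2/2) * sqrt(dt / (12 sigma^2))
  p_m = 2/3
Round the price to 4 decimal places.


Answer: Price = V(0,0) = 0.0476

Derivation:
dt = T/N = 0.250000; dx = sigma*sqrt(3*dt) = 0.138564
u = exp(dx) = 1.148623; d = 1/u = 0.870607
p_u = 0.197519, p_m = 0.666667, p_d = 0.135815
Discount per step: exp(-r*dt) = 0.984620
Stock lattice S(k, j) with j the centered position index:
  k=0: S(0,+0) = 21.3600
  k=1: S(1,-1) = 18.5962; S(1,+0) = 21.3600; S(1,+1) = 24.5346
  k=2: S(2,-2) = 16.1900; S(2,-1) = 18.5962; S(2,+0) = 21.3600; S(2,+1) = 24.5346; S(2,+2) = 28.1810
Terminal payoffs V(N, j) = max(K - S_T, 0):
  V(2,-2) = 2.430030; V(2,-1) = 0.023824; V(2,+0) = 0.000000; V(2,+1) = 0.000000; V(2,+2) = 0.000000
Backward induction: V(k, j) = exp(-r*dt) * [p_u * V(k+1, j+1) + p_m * V(k+1, j) + p_d * V(k+1, j-1)]
  V(1,-1) = exp(-r*dt) * [p_u*0.000000 + p_m*0.023824 + p_d*2.430030] = 0.340596
  V(1,+0) = exp(-r*dt) * [p_u*0.000000 + p_m*0.000000 + p_d*0.023824] = 0.003186
  V(1,+1) = exp(-r*dt) * [p_u*0.000000 + p_m*0.000000 + p_d*0.000000] = 0.000000
  V(0,+0) = exp(-r*dt) * [p_u*0.000000 + p_m*0.003186 + p_d*0.340596] = 0.047638


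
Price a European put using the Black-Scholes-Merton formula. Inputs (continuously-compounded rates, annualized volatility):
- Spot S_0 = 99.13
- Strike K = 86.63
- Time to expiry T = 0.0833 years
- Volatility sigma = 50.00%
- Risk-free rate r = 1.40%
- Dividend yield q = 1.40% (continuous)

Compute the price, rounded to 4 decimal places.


Answer: Price = 1.2579

Derivation:
d1 = (ln(S/K) + (r - q + 0.5*sigma^2) * T) / (sigma * sqrt(T)) = 1.00616558
d2 = d1 - sigma * sqrt(T) = 0.86185689
exp(-rT) = 0.99883448; exp(-qT) = 0.99883448
P = K * exp(-rT) * N(-d2) - S_0 * exp(-qT) * N(-d1)
N(-d1) = 0.15716796; N(-d2) = 0.19438314
P = 86.6300 * 0.99883448 * 0.19438314 - 99.1300 * 0.99883448 * 0.15716796 = 1.2579


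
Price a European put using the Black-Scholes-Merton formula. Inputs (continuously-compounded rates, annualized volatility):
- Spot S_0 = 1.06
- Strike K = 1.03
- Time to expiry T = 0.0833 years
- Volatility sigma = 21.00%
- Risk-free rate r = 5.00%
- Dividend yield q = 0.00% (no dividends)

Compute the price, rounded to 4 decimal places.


Answer: Price = 0.0117

Derivation:
d1 = (ln(S/K) + (r - q + 0.5*sigma^2) * T) / (sigma * sqrt(T)) = 0.57271193
d2 = d1 - sigma * sqrt(T) = 0.51210227
exp(-rT) = 0.99584366; exp(-qT) = 1.00000000
P = K * exp(-rT) * N(-d2) - S_0 * exp(-qT) * N(-d1)
N(-d1) = 0.28341988; N(-d2) = 0.30428972
P = 1.0300 * 0.99584366 * 0.30428972 - 1.0600 * 1.00000000 * 0.28341988 = 0.0117


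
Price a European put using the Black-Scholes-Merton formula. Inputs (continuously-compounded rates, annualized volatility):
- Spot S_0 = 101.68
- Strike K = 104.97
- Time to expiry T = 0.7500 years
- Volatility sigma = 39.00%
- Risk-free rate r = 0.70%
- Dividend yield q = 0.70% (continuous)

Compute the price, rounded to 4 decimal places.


d1 = (ln(S/K) + (r - q + 0.5*sigma^2) * T) / (sigma * sqrt(T)) = 0.07459227
d2 = d1 - sigma * sqrt(T) = -0.26315764
exp(-rT) = 0.99476376; exp(-qT) = 0.99476376
P = K * exp(-rT) * N(-d2) - S_0 * exp(-qT) * N(-d1)
N(-d1) = 0.47026956; N(-d2) = 0.60378546
P = 104.9700 * 0.99476376 * 0.60378546 - 101.6800 * 0.99476376 * 0.47026956 = 15.4809

Answer: Price = 15.4809
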